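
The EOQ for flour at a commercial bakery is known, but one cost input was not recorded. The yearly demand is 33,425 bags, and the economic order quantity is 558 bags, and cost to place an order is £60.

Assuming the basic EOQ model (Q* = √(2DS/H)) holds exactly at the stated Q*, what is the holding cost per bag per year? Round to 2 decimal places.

£12.88

Since Q* = (2DS/H)^½, squaring gives Q*²·H = 2DS.
H = 2DS / Q² = 2 × 33,425 × 60 / 558² = 12.8820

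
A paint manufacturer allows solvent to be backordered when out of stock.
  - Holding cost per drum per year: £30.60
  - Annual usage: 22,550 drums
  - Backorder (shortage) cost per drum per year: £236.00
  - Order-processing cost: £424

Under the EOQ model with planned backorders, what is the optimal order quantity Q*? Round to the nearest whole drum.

Basic EOQ = √(2·22,550·424/30.6) = 790.516
Backorder adjustment √((H+b)/b) = √((30.6+236)/236) = 1.0629
Q* = 790.516 × 1.0629 ≈ 840.20

840 drums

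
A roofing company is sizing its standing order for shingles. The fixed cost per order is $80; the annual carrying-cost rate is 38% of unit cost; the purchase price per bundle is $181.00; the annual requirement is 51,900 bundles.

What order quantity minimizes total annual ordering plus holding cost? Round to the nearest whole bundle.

Carrying cost H = $181 × 38% = $68.7800/bundle/yr
2DS/H = 2·51,900·80/68.78 = 120,732.77
EOQ = √120,732.77 ≈ 347.47

347 bundles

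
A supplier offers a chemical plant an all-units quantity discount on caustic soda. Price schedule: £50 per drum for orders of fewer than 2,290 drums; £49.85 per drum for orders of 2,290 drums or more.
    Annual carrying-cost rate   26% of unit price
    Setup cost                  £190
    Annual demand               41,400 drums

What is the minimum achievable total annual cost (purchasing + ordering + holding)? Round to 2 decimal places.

H₁ = 26%×£50 = £13.0000;  H₂ = 26%×£49.85 = £12.9610
EOQ₁ = √(2×41,400×190/13.0000) = 1,100.07  (< 2,290, feasible at tier 1)
EOQ₂ = √(2×41,400×190/12.9610) = 1,101.72  (< 2,290 → use Q = 2,290 at tier-2 price)
TC(tier 1 (EOQ₁), Q≈1,100.1) = £2,084,300.91
TC(tier 2, Q≈2,290.0) = £2,082,065.28
Minimum at tier 2: £2,082,065.28

£2,082,065.28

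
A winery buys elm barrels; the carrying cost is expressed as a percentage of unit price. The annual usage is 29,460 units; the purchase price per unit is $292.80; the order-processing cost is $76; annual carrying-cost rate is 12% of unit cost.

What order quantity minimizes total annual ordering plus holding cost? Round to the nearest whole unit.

357 units

H = i·C = 0.12 × $292.8 = $35.1360 per unit-year
EOQ = √(2DS/H) = √(2 × 29,460 × 76 / 35.136)
    = √(127,445.36) ≈ 356.99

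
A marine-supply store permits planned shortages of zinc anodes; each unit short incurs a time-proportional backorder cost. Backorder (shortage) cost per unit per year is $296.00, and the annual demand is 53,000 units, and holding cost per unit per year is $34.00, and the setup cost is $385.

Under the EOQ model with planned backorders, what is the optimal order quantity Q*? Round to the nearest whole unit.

1,157 units

Basic EOQ = √(2·53,000·385/34) = 1,095.579
Backorder adjustment √((H+b)/b) = √((34+296)/296) = 1.0559
Q* = 1,095.579 × 1.0559 ≈ 1,156.79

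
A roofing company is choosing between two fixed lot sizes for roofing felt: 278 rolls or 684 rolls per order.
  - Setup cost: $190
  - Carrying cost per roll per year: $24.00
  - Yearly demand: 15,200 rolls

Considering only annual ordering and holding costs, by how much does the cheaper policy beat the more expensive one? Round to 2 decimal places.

TC(Q) = (D/Q)S + (Q/2)H
TC(278) = (15,200/278)×190 + (278/2)×24 = $13,724.49
TC(684) = (15,200/684)×190 + (684/2)×24 = $12,430.22
Lots of 684 are cheaper by $1,294.27.

$1,294.27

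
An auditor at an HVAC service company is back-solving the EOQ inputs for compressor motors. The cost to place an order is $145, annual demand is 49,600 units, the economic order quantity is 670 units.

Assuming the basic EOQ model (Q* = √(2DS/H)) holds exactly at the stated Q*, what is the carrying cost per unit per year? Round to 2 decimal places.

EOQ relation: Q² = 2DS/H, so rearrange for the unknown.
H = 2DS / Q² = 2 × 49,600 × 145 / 670² = 32.0428

$32.04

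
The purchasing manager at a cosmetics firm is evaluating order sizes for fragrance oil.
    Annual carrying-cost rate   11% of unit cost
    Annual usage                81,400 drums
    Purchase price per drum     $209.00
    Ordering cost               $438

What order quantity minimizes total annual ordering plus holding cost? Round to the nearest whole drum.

1,761 drums

H = i·C = 0.11 × $209 = $22.9900 per drum-year
Optimal lot size Q* = (2 × 81,400 × $438 / $22.99)^½ ≈ 1,761.14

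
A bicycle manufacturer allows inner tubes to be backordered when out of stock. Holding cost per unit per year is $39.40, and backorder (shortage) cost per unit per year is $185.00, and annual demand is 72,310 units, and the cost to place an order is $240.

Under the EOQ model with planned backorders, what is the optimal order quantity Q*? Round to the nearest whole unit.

1,034 units

Basic EOQ = √(2·72,310·240/39.4) = 938.581
Backorder adjustment √((H+b)/b) = √((39.4+185)/185) = 1.1014
Q* = 938.581 × 1.1014 ≈ 1,033.71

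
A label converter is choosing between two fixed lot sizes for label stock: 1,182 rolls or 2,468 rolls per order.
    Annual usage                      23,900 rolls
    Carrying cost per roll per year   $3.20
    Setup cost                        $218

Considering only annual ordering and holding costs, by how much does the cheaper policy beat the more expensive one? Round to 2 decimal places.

$239.25

Annual cost at Q: ordering D·S/Q plus holding Q·H/2.
TC(1,182) = (23,900/1,182)×218 + (1,182/2)×3.2 = $6,299.15
TC(2,468) = (23,900/2,468)×218 + (2,468/2)×3.2 = $6,059.90
|ΔTC| = |$6,299.15 − $6,059.90| = $239.25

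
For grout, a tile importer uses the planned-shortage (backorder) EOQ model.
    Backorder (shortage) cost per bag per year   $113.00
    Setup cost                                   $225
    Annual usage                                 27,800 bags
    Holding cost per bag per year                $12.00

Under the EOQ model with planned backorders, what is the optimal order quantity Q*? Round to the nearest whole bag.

Q* = √(2DS/H) · √((H + b)/b)
   = √(2 × 27,800 × 225 / 12) · √((12 + 113) / 113)
   = 1,021.029 × 1.0518 ≈ 1,073.88

1,074 bags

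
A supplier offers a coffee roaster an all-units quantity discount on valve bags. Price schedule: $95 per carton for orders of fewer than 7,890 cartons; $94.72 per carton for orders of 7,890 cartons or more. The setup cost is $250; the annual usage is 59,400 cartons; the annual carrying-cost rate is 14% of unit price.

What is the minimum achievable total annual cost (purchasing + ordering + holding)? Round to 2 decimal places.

H₁ = 14%×$95 = $13.3000;  H₂ = 14%×$94.72 = $13.2608
EOQ₁ = √(2×59,400×250/13.3000) = 1,494.35  (< 7,890, feasible at tier 1)
EOQ₂ = √(2×59,400×250/13.2608) = 1,496.56  (< 7,890 → use Q = 7,890 at tier-2 price)
TC(tier 1 (EOQ₁), Q≈1,494.4) = $5,662,874.86
TC(tier 2, Q≈7,890.0) = $5,680,563.99
Minimum at tier 1 (EOQ₁): $5,662,874.86

$5,662,874.86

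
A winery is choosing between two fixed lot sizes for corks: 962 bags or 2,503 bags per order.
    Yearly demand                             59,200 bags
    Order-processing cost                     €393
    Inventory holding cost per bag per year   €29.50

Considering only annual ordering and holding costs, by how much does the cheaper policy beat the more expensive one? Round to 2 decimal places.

TC(Q) = (D/Q)S + (Q/2)H
TC(962) = (59,200/962)×393 + (962/2)×29.5 = €38,374.12
TC(2,503) = (59,200/2,503)×393 + (2,503/2)×29.5 = €46,214.34
Cheaper: Q = 962.  Difference = €7,840.22

€7,840.22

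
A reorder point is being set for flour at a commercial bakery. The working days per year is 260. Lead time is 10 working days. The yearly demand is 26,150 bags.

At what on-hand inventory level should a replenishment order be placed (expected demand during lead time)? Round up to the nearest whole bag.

1,006 bags

Daily demand d = 26,150 / 260 = 100.577 bags/day
Demand during lead time = 100.577 × 10 = 1,005.77
Reorder point = 1,005.77 → round up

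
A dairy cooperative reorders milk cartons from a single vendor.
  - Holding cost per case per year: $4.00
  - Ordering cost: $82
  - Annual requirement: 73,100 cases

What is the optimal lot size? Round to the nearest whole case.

1,731 cases

Optimal lot size Q* = (2 × 73,100 × $82 / $4)^½ ≈ 1,731.21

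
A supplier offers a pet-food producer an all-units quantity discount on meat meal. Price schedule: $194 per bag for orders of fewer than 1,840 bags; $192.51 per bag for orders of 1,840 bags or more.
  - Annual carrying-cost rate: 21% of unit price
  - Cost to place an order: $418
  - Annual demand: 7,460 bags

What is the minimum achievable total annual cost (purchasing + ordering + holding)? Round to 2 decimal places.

H₁ = 21%×$194 = $40.7400;  H₂ = 21%×$192.51 = $40.4271
EOQ₁ = √(2×7,460×418/40.7400) = 391.26  (< 1,840, feasible at tier 1)
EOQ₂ = √(2×7,460×418/40.4271) = 392.77  (< 1,840 → use Q = 1,840 at tier-2 price)
TC(tier 1 (EOQ₁), Q≈391.3) = $1,463,179.81
TC(tier 2, Q≈1,840.0) = $1,475,012.25
Minimum at tier 1 (EOQ₁): $1,463,179.81

$1,463,179.81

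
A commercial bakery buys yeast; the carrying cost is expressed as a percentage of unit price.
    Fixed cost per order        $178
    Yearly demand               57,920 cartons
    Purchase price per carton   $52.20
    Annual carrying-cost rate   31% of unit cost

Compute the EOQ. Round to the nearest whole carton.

Carrying cost H = $52.2 × 31% = $16.1820/carton/yr
2DS/H = 2·57,920·178/16.182 = 1,274,225.68
EOQ = √1,274,225.68 ≈ 1,128.82

1,129 cartons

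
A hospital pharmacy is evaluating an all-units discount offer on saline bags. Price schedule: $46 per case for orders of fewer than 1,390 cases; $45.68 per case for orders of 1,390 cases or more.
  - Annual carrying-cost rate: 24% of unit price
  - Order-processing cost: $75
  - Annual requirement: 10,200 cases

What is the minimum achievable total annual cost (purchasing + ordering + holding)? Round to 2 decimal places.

$473,309.89

H₁ = 24%×$46 = $11.0400;  H₂ = 24%×$45.68 = $10.9632
EOQ₁ = √(2×10,200×75/11.0400) = 372.27  (< 1,390, feasible at tier 1)
EOQ₂ = √(2×10,200×75/10.9632) = 373.57  (< 1,390 → use Q = 1,390 at tier-2 price)
TC(tier 1 (EOQ₁), Q≈372.3) = $473,309.89
TC(tier 2, Q≈1,390.0) = $474,105.78
Minimum at tier 1 (EOQ₁): $473,309.89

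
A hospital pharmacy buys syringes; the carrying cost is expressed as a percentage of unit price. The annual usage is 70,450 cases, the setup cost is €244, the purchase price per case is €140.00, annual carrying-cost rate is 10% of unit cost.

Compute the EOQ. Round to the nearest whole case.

1,567 cases

Carrying cost H = €140 × 10% = €14.0000/case/yr
2DS/H = 2·70,450·244/14 = 2,455,685.71
EOQ = √2,455,685.71 ≈ 1,567.06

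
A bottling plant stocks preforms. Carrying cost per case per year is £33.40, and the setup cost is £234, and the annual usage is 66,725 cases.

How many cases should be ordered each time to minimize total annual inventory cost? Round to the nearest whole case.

967 cases

Q* = √(2·D·S / H) = √(2·66,725·234 / 33.4) = √934,949.1 ≈ 966.93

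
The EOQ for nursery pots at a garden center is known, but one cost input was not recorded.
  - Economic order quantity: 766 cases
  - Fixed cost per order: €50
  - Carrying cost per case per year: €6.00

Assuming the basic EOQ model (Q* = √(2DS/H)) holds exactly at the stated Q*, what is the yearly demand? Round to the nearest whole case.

35,205 cases per year

From Q* = √(2DS/H) ⇒ Q*² = 2DS/H.
D = Q²H / (2S) = 766² × 6 / (2 × 50) = 35,205.36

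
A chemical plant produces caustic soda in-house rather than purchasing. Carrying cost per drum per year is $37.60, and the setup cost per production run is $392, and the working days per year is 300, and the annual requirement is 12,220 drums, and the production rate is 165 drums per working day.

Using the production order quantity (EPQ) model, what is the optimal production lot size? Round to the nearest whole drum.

d = 12,220/300 = 40.7333 drums/day;  effective holding cost H(1 − d/p) = 37.6·(1 − 40.7333/165) = 28.31774
Q* = √(2DS / H_eff) = √(2·12,220·392 / 28.31774) ≈ 581.65

582 drums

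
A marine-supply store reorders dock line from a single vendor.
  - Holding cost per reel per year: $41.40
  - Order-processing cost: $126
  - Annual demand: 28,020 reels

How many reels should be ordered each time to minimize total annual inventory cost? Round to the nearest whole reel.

EOQ = √(2DS/H) = √(2 × 28,020 × 126 / 41.4)
    = √(170,556.52) ≈ 412.98

413 reels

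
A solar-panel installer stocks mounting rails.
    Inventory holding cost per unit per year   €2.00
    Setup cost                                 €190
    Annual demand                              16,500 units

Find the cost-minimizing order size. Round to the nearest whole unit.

1,771 units

2DS/H = 2·16,500·190/2 = 3,135,000.00
EOQ = √3,135,000.00 ≈ 1,770.59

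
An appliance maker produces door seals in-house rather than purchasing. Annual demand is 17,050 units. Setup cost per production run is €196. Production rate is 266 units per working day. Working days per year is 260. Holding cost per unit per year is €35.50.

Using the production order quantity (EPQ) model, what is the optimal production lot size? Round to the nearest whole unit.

d = 17,050/260 = 65.5769 units/day;  effective holding cost H(1 − d/p) = 35.5·(1 − 65.5769/266) = 26.74819
Q* = √(2DS / H_eff) = √(2·17,050·196 / 26.74819) ≈ 499.87

500 units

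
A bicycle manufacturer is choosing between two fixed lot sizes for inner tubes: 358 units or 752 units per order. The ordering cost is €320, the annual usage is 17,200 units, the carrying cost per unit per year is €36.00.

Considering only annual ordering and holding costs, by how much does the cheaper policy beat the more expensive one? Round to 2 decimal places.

For each Q, cost = (D/Q)·S + (Q/2)·H.
TC(358) = (17,200/358)×320 + (358/2)×36 = €21,818.30
TC(752) = (17,200/752)×320 + (752/2)×36 = €20,855.15
Cheaper: Q = 752.  Difference = €963.15

€963.15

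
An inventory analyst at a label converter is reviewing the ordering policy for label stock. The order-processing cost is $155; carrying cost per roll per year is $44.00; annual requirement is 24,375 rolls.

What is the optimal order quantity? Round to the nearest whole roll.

414 rolls

EOQ = √(2DS/H) = √(2 × 24,375 × 155 / 44)
    = √(171,732.95) ≈ 414.41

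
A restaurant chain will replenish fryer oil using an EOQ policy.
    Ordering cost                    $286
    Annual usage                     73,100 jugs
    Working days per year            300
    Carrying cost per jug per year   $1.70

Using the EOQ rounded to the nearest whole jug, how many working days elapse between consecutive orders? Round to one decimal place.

20.4 days

2DS/H = 2·73,100·286/1.7 = 24,596,000.00
EOQ = √24,596,000.00 ≈ 4,959.44 → Q = 4,959 jugs
Cycle time = (working days × Q)/D = (300 × 4,959) / 73,100 = 20.352 days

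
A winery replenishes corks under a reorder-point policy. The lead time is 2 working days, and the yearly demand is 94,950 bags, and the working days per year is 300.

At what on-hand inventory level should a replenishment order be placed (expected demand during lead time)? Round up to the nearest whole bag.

Daily demand d = 94,950 / 300 = 316.500 bags/day
Demand during lead time = 316.500 × 2 = 633.00
Reorder point = 633.00 → round up

633 bags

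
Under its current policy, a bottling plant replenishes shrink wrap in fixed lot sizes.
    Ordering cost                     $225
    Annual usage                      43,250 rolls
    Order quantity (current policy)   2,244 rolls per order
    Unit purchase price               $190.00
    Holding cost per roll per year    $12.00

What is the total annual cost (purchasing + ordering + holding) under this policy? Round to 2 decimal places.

$8,235,300.56

Annual ordering cost = (D/Q)·S = (43,250/2,244) × 225 = $4,336.56
Annual holding cost  = (Q/2)·H = (2,244/2) × 12 = $13,464.00
Purchase cost = D·C = 43,250 × 190 = $8,217,500.00
Total = $4,336.56 + $13,464.00 + $8,217,500.00 = $8,235,300.56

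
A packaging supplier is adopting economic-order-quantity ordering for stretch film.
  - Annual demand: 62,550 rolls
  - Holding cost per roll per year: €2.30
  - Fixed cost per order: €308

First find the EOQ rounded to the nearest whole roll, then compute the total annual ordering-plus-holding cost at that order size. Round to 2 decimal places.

Q* = √(2·D·S / H) = √(2·62,550·308 / 2.3) = √16,752,521.7 ≈ 4,092.98 → Q = 4,093 rolls
Annual ordering cost = (D/Q)·S = (62,550/4,093) × 308 = €4,706.91
Annual holding cost  = (Q/2)·H = (4,093/2) × 2.3 = €4,706.95
Total = €4,706.91 + €4,706.95 = €9,413.86

€9,413.86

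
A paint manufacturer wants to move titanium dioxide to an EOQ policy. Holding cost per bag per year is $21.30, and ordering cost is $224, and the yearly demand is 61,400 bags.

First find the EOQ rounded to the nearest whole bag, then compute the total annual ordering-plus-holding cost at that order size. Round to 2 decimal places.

Q* = √(2·D·S / H) = √(2·61,400·224 / 21.3) = √1,291,417.8 ≈ 1,136.41 → Q = 1,136 bags
Ordering: D/Q × S = 61,400/1,136 × $224 = $12,107.04
Holding:  Q/2 × H = 1,136/2 × $21.3 = $12,098.40
Total = $12,107.04 + $12,098.40 = $24,205.44

$24,205.44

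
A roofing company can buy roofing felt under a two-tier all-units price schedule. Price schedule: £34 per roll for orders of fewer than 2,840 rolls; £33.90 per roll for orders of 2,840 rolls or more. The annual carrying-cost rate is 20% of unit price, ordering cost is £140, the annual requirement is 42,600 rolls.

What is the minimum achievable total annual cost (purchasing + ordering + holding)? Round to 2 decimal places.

H₁ = 20%×£34 = £6.8000;  H₂ = 20%×£33.90 = £6.7800
EOQ₁ = √(2×42,600×140/6.8000) = 1,324.43  (< 2,840, feasible at tier 1)
EOQ₂ = √(2×42,600×140/6.7800) = 1,326.38  (< 2,840 → use Q = 2,840 at tier-2 price)
TC(tier 1 (EOQ₁), Q≈1,324.4) = £1,457,406.13
TC(tier 2, Q≈2,840.0) = £1,455,867.60
Minimum at tier 2: £1,455,867.60

£1,455,867.60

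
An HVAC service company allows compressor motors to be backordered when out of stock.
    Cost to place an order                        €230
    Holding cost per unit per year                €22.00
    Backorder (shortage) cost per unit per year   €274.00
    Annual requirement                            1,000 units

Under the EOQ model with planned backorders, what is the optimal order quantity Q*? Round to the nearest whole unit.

150 units

Basic EOQ = √(2·1,000·230/22) = 144.600
Backorder adjustment √((H+b)/b) = √((22+274)/274) = 1.0394
Q* = 144.600 × 1.0394 ≈ 150.29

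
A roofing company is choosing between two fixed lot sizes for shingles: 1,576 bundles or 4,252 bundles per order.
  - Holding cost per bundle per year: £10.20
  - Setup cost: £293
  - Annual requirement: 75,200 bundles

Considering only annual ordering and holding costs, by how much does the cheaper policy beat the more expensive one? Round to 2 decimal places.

£4,848.83

TC(Q) = (D/Q)S + (Q/2)H
TC(1,576) = (75,200/1,576)×293 + (1,576/2)×10.2 = £22,018.31
TC(4,252) = (75,200/4,252)×293 + (4,252/2)×10.2 = £26,867.14
Cheaper: Q = 1,576.  Difference = £4,848.83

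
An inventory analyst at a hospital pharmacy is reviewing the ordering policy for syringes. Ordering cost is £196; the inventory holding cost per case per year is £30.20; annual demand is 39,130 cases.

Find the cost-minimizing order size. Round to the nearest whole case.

EOQ = √(2DS/H) = √(2 × 39,130 × 196 / 30.2)
    = √(507,912.58) ≈ 712.68

713 cases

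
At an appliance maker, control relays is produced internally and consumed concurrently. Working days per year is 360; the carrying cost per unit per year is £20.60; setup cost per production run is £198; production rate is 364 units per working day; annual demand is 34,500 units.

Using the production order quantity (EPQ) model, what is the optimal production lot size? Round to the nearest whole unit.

949 units

d = 34,500/360 = 95.8333 units/day;  effective holding cost H(1 − d/p) = 20.6·(1 − 95.8333/364) = 15.17647
Q* = √(2DS / H_eff) = √(2·34,500·198 / 15.17647) ≈ 948.79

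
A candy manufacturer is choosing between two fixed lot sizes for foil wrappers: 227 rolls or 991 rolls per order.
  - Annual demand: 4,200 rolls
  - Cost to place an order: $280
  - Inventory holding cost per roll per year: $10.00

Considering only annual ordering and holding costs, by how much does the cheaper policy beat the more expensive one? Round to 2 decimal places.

TC(Q) = (D/Q)S + (Q/2)H
TC(227) = (4,200/227)×280 + (227/2)×10 = $6,315.62
TC(991) = (4,200/991)×280 + (991/2)×10 = $6,141.68
|ΔTC| = |$6,315.62 − $6,141.68| = $173.94

$173.94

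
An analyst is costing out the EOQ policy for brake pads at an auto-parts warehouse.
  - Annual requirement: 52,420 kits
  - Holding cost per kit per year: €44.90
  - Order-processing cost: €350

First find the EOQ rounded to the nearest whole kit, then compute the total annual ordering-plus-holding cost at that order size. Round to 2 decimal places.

€40,590.15

Optimal lot size Q* = (2 × 52,420 × €350 / €44.9)^½ ≈ 904.01 → Q = 904 kits
Orders/yr = 52,420/904 = 57.987; ordering cost = 57.987 × €350 = €20,295.35
Average inventory = 904/2 = 452; holding cost = 452 × €44.9 = €20,294.80
Total = €20,295.35 + €20,294.80 = €40,590.15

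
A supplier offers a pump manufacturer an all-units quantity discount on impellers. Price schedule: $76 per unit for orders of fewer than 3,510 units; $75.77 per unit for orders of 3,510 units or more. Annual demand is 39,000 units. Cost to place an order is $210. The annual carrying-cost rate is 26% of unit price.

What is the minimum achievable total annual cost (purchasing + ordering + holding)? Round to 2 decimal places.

H₁ = 26%×$76 = $19.7600;  H₂ = 26%×$75.77 = $19.7002
EOQ₁ = √(2×39,000×210/19.7600) = 910.47  (< 3,510, feasible at tier 1)
EOQ₂ = √(2×39,000×210/19.7002) = 911.85  (< 3,510 → use Q = 3,510 at tier-2 price)
TC(tier 1 (EOQ₁), Q≈910.5) = $2,981,990.80
TC(tier 2, Q≈3,510.0) = $2,991,937.18
Minimum at tier 1 (EOQ₁): $2,981,990.80

$2,981,990.80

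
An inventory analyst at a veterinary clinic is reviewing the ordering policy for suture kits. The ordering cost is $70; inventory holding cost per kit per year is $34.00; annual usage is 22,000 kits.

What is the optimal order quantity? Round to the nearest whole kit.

301 kits

Q* = √(2·D·S / H) = √(2·22,000·70 / 34) = √90,588.2 ≈ 300.98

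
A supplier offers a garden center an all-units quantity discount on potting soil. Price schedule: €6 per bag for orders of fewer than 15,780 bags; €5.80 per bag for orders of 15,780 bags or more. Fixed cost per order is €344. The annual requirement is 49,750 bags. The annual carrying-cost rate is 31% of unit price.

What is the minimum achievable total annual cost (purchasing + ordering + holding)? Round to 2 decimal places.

H₁ = 31%×€6 = €1.8600;  H₂ = 31%×€5.80 = €1.7980
EOQ₁ = √(2×49,750×344/1.8600) = 4,289.77  (< 15,780, feasible at tier 1)
EOQ₂ = √(2×49,750×344/1.7980) = 4,363.11  (< 15,780 → use Q = 15,780 at tier-2 price)
TC(tier 1 (EOQ₁), Q≈4,289.8) = €306,478.98
TC(tier 2, Q≈15,780.0) = €303,820.76
Minimum at tier 2: €303,820.76

€303,820.76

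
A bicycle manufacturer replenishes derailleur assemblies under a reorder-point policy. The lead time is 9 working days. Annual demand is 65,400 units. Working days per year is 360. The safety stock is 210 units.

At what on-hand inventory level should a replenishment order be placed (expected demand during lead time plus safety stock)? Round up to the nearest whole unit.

1,845 units

Daily demand d = 65,400 / 360 = 181.667 units/day
Demand during lead time = 181.667 × 9 = 1,635.00
Reorder point = 1,635.00 + 210 = 1,845.00 → round up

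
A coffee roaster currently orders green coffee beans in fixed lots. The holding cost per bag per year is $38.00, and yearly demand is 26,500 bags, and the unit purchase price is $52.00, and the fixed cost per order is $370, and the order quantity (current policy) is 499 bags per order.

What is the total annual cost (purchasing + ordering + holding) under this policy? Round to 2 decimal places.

$1,407,130.30

Ordering: D/Q × S = 26,500/499 × $370 = $19,649.30
Holding:  Q/2 × H = 499/2 × $38 = $9,481.00
Purchase cost = D·C = 26,500 × 52 = $1,378,000.00
Total = $19,649.30 + $9,481.00 + $1,378,000.00 = $1,407,130.30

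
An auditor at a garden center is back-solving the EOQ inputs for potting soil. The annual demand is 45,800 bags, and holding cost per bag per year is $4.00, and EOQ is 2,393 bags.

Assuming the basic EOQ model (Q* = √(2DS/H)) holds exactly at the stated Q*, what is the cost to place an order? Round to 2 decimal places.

Since Q* = (2DS/H)^½, squaring gives Q*²·H = 2DS.
S = Q²H / (2D) = 2,393² × 4 / (2 × 45,800) = 250.0633

$250.06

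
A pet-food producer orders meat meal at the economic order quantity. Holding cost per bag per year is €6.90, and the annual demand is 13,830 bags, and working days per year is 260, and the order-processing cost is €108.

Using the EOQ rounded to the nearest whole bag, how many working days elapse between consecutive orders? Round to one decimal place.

12.4 days

EOQ = √(2DS/H) = √(2 × 13,830 × 108 / 6.9)
    = √(432,939.13) ≈ 657.98 → Q = 658 bags
T = Q/D × 260 days = 658/13,830 × 260 = 12.370 days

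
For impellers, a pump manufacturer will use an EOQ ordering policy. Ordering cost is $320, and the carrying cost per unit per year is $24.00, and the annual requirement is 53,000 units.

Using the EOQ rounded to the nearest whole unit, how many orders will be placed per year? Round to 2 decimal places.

EOQ = √(2DS/H) = √(2 × 53,000 × 320 / 24)
    = √(1,413,333.33) ≈ 1,188.84 → Q = 1,189
N = D/Q = 53,000/1,189 ≈ 44.575 orders/yr

44.58 orders per year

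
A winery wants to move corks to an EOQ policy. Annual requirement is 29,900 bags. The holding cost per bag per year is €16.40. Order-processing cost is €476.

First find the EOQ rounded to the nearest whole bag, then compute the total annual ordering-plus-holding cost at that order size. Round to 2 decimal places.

€21,606.08

EOQ = √(2DS/H) = √(2 × 29,900 × 476 / 16.4)
    = √(1,735,658.54) ≈ 1,317.44 → Q = 1,317 bags
Ordering: D/Q × S = 29,900/1,317 × €476 = €10,806.68
Holding:  Q/2 × H = 1,317/2 × €16.4 = €10,799.40
Total = €10,806.68 + €10,799.40 = €21,606.08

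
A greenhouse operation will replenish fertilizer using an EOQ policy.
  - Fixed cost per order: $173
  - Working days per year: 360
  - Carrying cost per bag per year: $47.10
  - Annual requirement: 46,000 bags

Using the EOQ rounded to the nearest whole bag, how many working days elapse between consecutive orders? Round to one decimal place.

4.5 days

Q* = √(2·D·S / H) = √(2·46,000·173 / 47.1) = √337,919.3 ≈ 581.31 → Q = 581 bags
T = Q/D × 360 days = 581/46,000 × 360 = 4.547 days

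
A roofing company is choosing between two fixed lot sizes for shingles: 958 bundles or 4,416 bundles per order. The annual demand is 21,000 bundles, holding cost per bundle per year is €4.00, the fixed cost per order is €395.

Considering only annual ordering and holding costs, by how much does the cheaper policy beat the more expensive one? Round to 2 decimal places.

TC(Q) = (D/Q)S + (Q/2)H
TC(958) = (21,000/958)×395 + (958/2)×4 = €10,574.66
TC(4,416) = (21,000/4,416)×395 + (4,416/2)×4 = €10,710.40
Cheaper: Q = 958.  Difference = €135.73

€135.73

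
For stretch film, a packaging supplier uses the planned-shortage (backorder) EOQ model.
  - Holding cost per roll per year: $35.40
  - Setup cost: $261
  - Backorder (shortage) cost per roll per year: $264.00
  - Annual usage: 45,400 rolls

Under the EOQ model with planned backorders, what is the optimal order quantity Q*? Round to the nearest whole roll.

871 rolls

Q* = √(2DS/H) · √((H + b)/b)
   = √(2 × 45,400 × 261 / 35.4) · √((35.4 + 264) / 264)
   = 818.204 × 1.0649 ≈ 871.34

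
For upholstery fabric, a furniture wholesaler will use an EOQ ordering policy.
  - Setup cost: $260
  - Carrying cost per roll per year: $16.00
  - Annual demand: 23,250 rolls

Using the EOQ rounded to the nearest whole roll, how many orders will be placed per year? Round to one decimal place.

26.8 orders per year

Q* = √(2·D·S / H) = √(2·23,250·260 / 16) = √755,625.0 ≈ 869.27 → Q = 869
Orders per year = D/Q = 23,250 / 869 = 26.755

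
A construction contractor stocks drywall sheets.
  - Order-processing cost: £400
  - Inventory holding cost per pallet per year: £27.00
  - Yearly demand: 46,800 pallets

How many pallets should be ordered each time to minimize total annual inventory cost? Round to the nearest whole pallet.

EOQ = √(2DS/H) = √(2 × 46,800 × 400 / 27)
    = √(1,386,666.67) ≈ 1,177.57

1,178 pallets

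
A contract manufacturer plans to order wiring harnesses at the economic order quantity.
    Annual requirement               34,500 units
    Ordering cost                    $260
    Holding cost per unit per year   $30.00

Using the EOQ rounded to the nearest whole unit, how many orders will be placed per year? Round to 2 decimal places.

44.63 orders per year

2DS/H = 2·34,500·260/30 = 598,000.00
EOQ = √598,000.00 ≈ 773.30 → Q = 773
Orders per year = D/Q = 34,500 / 773 = 44.631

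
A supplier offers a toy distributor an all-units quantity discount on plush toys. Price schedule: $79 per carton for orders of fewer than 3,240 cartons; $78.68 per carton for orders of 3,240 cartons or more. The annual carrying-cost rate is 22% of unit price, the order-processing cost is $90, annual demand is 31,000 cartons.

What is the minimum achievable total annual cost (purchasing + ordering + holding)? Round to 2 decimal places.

H₁ = 22%×$79 = $17.3800;  H₂ = 22%×$78.68 = $17.3096
EOQ₁ = √(2×31,000×90/17.3800) = 566.62  (< 3,240, feasible at tier 1)
EOQ₂ = √(2×31,000×90/17.3096) = 567.77  (< 3,240 → use Q = 3,240 at tier-2 price)
TC(tier 1 (EOQ₁), Q≈566.6) = $2,458,847.86
TC(tier 2, Q≈3,240.0) = $2,467,982.66
Minimum at tier 1 (EOQ₁): $2,458,847.86

$2,458,847.86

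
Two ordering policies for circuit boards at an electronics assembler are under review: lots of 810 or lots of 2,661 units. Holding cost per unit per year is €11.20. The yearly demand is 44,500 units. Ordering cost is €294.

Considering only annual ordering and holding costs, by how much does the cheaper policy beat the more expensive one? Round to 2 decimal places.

TC(Q) = (D/Q)S + (Q/2)H
TC(810) = (44,500/810)×294 + (810/2)×11.2 = €20,687.85
TC(2,661) = (44,500/2,661)×294 + (2,661/2)×11.2 = €19,818.17
|ΔTC| = |€20,687.85 − €19,818.17| = €869.68

€869.68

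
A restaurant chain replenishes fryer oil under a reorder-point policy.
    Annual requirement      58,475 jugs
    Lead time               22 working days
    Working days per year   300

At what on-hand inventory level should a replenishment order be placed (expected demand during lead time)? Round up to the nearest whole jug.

4,289 jugs

Daily demand d = 58,475 / 300 = 194.917 jugs/day
Demand during lead time = 194.917 × 22 = 4,288.17
Reorder point = 4,288.17 → round up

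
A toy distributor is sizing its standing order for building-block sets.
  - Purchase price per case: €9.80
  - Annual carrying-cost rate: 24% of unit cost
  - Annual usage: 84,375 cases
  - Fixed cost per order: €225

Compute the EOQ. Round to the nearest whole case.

H = i·C = 0.24 × €9.8 = €2.3520 per case-year
2DS/H = 2·84,375·225/2.352 = 16,143,176.02
EOQ = √16,143,176.02 ≈ 4,017.86

4,018 cases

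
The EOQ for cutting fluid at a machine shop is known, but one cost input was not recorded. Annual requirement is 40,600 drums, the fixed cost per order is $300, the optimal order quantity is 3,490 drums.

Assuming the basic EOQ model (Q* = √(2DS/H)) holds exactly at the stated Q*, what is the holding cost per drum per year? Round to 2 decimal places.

$2.00

Since Q* = (2DS/H)^½, squaring gives Q*²·H = 2DS.
H = 2DS / Q² = 2 × 40,600 × 300 / 3,490² = 2.0000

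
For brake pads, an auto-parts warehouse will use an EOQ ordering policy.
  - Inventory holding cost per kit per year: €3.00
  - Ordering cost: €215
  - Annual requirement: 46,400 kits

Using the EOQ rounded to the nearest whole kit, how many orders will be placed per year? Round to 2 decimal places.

17.99 orders per year

2DS/H = 2·46,400·215/3 = 6,650,666.67
EOQ = √6,650,666.67 ≈ 2,578.89 → Q = 2,579
N = D/Q = 46,400/2,579 ≈ 17.991 orders/yr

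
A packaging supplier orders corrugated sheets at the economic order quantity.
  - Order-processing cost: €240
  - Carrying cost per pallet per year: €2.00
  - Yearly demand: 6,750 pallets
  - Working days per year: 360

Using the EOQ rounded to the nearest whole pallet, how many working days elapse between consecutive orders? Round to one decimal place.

67.9 days

2DS/H = 2·6,750·240/2 = 1,620,000.00
EOQ = √1,620,000.00 ≈ 1,272.79 → Q = 1,273 pallets
T = Q/D × 360 days = 1,273/6,750 × 360 = 67.893 days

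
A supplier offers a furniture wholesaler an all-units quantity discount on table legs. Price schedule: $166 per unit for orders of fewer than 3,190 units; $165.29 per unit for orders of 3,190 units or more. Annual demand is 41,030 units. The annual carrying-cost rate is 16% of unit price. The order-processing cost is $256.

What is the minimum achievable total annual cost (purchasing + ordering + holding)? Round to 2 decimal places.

H₁ = 16%×$166 = $26.5600;  H₂ = 16%×$165.29 = $26.4464
EOQ₁ = √(2×41,030×256/26.5600) = 889.35  (< 3,190, feasible at tier 1)
EOQ₂ = √(2×41,030×256/26.4464) = 891.26  (< 3,190 → use Q = 3,190 at tier-2 price)
TC(tier 1 (EOQ₁), Q≈889.3) = $6,834,601.08
TC(tier 2, Q≈3,190.0) = $6,827,323.40
Minimum at tier 2: $6,827,323.40

$6,827,323.40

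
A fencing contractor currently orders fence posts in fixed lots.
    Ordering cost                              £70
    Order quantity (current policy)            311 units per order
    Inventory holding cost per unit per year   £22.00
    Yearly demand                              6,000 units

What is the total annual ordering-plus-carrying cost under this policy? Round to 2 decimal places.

Ordering: D/Q × S = 6,000/311 × £70 = £1,350.48
Holding:  Q/2 × H = 311/2 × £22 = £3,421.00
Total = £1,350.48 + £3,421.00 = £4,771.48

£4,771.48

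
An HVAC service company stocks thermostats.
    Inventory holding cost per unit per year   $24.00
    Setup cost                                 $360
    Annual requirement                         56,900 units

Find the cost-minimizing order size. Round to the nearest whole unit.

1,307 units

EOQ = √(2DS/H) = √(2 × 56,900 × 360 / 24)
    = √(1,707,000.00) ≈ 1,306.52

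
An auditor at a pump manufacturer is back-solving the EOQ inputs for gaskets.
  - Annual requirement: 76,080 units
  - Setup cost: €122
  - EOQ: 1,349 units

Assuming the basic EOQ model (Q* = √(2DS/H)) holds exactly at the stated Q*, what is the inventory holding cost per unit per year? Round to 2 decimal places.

€10.20

Since Q* = (2DS/H)^½, squaring gives Q*²·H = 2DS.
H = 2DS / Q² = 2 × 76,080 × 122 / 1,349² = 10.2009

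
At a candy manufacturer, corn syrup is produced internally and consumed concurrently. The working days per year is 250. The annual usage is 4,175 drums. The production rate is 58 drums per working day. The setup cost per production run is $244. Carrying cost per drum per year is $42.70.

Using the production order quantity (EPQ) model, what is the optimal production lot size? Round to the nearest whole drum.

d = 4,175/250 = 16.7000 drums/day;  effective holding cost H(1 − d/p) = 42.7·(1 − 16.7000/58) = 30.40534
Q* = √(2DS / H_eff) = √(2·4,175·244 / 30.40534) ≈ 258.86

259 drums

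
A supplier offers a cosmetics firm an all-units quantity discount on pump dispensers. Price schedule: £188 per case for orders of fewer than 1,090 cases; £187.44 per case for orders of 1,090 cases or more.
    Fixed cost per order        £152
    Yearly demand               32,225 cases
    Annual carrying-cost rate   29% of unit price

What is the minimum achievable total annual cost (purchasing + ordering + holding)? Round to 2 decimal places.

£6,074,372.65

H₁ = 29%×£188 = £54.5200;  H₂ = 29%×£187.44 = £54.3576
EOQ₁ = √(2×32,225×152/54.5200) = 423.89  (< 1,090, feasible at tier 1)
EOQ₂ = √(2×32,225×152/54.3576) = 424.52  (< 1,090 → use Q = 1,090 at tier-2 price)
TC(tier 1 (EOQ₁), Q≈423.9) = £6,081,410.60
TC(tier 2, Q≈1,090.0) = £6,074,372.65
Minimum at tier 2: £6,074,372.65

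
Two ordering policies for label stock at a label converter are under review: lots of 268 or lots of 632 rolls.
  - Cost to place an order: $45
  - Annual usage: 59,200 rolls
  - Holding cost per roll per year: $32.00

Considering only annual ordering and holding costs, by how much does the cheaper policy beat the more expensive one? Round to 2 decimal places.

$98.89

For each Q, cost = (D/Q)·S + (Q/2)·H.
TC(268) = (59,200/268)×45 + (268/2)×32 = $14,228.30
TC(632) = (59,200/632)×45 + (632/2)×32 = $14,327.19
|ΔTC| = |$14,228.30 − $14,327.19| = $98.89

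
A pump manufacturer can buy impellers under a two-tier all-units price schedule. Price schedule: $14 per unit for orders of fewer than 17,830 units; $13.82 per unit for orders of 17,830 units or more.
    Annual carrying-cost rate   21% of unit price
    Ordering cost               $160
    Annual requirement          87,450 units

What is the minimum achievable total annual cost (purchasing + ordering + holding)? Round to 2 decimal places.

H₁ = 21%×$14 = $2.9400;  H₂ = 21%×$13.82 = $2.9022
EOQ₁ = √(2×87,450×160/2.9400) = 3,085.19  (< 17,830, feasible at tier 1)
EOQ₂ = √(2×87,450×160/2.9022) = 3,105.21  (< 17,830 → use Q = 17,830 at tier-2 price)
TC(tier 1 (EOQ₁), Q≈3,085.2) = $1,233,370.44
TC(tier 2, Q≈17,830.0) = $1,235,216.86
Minimum at tier 1 (EOQ₁): $1,233,370.44

$1,233,370.44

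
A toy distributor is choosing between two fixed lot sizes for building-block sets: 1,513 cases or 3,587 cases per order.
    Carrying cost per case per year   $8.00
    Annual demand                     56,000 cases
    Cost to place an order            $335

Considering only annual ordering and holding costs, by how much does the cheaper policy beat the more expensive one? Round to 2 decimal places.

$1,126.79

Annual cost at Q: ordering D·S/Q plus holding Q·H/2.
TC(1,513) = (56,000/1,513)×335 + (1,513/2)×8 = $18,451.21
TC(3,587) = (56,000/3,587)×335 + (3,587/2)×8 = $19,578.00
Cheaper: Q = 1,513.  Difference = $1,126.79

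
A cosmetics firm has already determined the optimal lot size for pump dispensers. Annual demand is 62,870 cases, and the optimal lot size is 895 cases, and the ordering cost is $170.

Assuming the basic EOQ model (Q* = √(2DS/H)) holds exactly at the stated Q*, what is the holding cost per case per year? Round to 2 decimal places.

$26.69

From Q* = √(2DS/H) ⇒ Q*² = 2DS/H.
H = 2DS / Q² = 2 × 62,870 × 170 / 895² = 26.6856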